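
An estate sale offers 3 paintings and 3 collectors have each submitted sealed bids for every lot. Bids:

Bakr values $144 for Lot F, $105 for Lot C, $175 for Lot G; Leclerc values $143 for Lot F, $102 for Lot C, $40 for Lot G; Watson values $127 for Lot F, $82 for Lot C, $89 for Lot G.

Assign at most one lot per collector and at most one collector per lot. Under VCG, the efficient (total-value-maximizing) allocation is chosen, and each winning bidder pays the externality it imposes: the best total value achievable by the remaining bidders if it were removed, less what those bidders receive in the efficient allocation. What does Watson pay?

Efficient allocation: Bakr→Lot G ($175), Leclerc→Lot C ($102), Watson→Lot F ($127); total welfare W = $404.
Watson receives Lot F at value $127, so the others get W − 127 = $277.
Without Watson: best allocation of the remaining 2 bidders over all 3 lots is Bakr→Lot G ($175), Leclerc→Lot F ($143), total $318.
VCG payment = (others' best without Watson) − (others' welfare with Watson) = 318 − 277 = $41.

Watson pays $41.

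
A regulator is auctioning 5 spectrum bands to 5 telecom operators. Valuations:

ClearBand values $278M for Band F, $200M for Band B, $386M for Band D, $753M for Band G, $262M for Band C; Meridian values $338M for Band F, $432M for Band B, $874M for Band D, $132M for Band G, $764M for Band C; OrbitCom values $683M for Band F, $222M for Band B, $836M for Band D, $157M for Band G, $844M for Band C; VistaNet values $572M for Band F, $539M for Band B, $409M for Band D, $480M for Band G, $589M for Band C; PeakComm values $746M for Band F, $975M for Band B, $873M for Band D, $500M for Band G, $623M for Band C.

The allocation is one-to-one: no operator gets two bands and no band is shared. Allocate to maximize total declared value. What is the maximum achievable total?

Optimal: ClearBand→Band G ($753M), Meridian→Band D ($874M), OrbitCom→Band C ($844M), VistaNet→Band F ($572M), PeakComm→Band B ($975M) — total 753+874+844+572+975 = $4018M.
Checked against all permutations: $4018M is optimal.

Max total: $4018M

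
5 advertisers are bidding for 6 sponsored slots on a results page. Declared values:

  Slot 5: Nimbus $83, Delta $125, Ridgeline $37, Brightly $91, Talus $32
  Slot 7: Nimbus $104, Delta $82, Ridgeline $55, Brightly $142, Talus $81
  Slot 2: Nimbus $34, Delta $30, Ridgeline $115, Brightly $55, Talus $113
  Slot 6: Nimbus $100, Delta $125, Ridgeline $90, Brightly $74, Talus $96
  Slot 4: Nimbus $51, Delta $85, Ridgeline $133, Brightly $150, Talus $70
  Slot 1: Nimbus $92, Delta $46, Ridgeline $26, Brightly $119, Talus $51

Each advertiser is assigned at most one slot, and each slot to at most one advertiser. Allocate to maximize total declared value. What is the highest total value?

Optimal: Nimbus→Slot 6 ($100), Delta→Slot 5 ($125), Ridgeline→Slot 4 ($133), Brightly→Slot 7 ($142), Talus→Slot 2 ($113) — total 100+125+133+142+113 = $613.
Column-greedy (each slot in turn goes to its best remaining advertiser) gives $552, worse by 61.

Max total: $613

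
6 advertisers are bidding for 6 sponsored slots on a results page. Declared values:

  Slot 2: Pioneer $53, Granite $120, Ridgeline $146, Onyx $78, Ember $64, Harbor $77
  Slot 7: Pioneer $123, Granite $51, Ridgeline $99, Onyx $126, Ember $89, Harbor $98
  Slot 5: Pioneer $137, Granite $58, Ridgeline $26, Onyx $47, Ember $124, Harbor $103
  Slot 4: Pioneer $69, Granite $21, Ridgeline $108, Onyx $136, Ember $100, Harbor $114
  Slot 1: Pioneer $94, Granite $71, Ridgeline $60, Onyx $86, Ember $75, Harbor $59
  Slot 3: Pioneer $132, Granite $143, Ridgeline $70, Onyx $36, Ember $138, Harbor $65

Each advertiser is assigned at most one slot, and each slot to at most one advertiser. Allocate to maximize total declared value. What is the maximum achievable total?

Maximum total: $747

This is a one-to-one assignment (maximum-weight bipartite matching).
Optimal: Pioneer→Slot 1 ($94), Granite→Slot 3 ($143), Ridgeline→Slot 2 ($146), Onyx→Slot 7 ($126), Ember→Slot 5 ($124), Harbor→Slot 4 ($114) — total 94+143+146+126+124+114 = $747.
Column-greedy (each slot in turn goes to its best remaining advertiser) gives $741, worse by 6.
Next-best assignment: Pioneer→Slot 5, Granite→Slot 3, Ridgeline→Slot 2, Onyx→Slot 7, Ember→Slot 1, Harbor→Slot 4 = $741.
Swapping Granite↔Harbor (Granite→Slot 4 $21, Harbor→Slot 3 $65) loses 171.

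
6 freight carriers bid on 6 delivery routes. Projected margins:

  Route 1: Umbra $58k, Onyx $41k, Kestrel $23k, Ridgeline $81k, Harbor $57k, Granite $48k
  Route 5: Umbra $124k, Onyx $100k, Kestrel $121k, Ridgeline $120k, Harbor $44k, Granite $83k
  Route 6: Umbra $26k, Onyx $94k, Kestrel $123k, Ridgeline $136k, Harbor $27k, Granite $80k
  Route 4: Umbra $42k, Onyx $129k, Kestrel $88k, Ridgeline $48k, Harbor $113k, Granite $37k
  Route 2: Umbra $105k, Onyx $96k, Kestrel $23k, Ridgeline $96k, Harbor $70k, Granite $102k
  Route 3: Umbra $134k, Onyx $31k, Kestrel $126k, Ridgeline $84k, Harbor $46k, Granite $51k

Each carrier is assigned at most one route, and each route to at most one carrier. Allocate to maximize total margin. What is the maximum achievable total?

Maximum total: $679k

This is a one-to-one assignment (maximum-weight bipartite matching).
Optimal: Umbra→Route 3 ($134k), Onyx→Route 4 ($129k), Kestrel→Route 5 ($121k), Ridgeline→Route 6 ($136k), Harbor→Route 1 ($57k), Granite→Route 2 ($102k) — total 134+129+121+136+57+102 = $679k.
Column-greedy (each route in turn goes to its best remaining carrier) gives $605k, worse by 74.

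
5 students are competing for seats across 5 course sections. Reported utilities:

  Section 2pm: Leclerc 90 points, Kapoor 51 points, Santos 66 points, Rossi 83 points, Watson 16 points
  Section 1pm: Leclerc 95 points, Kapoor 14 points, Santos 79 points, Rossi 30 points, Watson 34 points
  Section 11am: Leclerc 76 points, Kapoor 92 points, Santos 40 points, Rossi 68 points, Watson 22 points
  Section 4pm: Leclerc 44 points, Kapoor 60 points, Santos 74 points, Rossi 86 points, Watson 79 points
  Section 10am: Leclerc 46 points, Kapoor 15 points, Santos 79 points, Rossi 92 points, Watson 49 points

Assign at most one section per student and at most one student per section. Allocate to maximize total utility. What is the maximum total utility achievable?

Maximum total: 432 points

This is a one-to-one assignment (maximum-weight bipartite matching).
Optimal: Leclerc→Section 2pm (90 points), Kapoor→Section 11am (92 points), Santos→Section 1pm (79 points), Rossi→Section 10am (92 points), Watson→Section 4pm (79 points) — total 90+92+79+92+79 = 432 points.
Max-entry greedy (repeatedly take the single best remaining cell) gives 424 points, worse by 8.
Swapping Santos↔Watson (Santos→Section 4pm 74 points, Watson→Section 1pm 34 points) loses 50.
No other one-to-one assignment exceeds 432 points.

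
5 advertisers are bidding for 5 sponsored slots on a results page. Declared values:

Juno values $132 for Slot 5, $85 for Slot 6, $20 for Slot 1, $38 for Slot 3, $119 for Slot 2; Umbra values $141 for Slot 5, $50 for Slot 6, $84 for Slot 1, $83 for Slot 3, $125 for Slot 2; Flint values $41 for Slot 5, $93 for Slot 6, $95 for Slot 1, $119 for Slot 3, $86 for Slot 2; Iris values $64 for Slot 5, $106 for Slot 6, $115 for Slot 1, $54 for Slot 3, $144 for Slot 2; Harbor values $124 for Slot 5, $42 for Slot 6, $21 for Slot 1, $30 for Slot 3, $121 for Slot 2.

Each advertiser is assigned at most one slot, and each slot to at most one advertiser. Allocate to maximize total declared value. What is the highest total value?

Max total: $581

Optimal: Juno→Slot 6 ($85), Umbra→Slot 5 ($141), Flint→Slot 3 ($119), Iris→Slot 1 ($115), Harbor→Slot 2 ($121) — total 85+141+119+115+121 = $581.
Column-greedy (each slot in turn goes to its best remaining advertiser) gives $501, worse by 80.
Next-best assignment: Juno→Slot 6, Umbra→Slot 2, Flint→Slot 3, Iris→Slot 1, Harbor→Slot 5 = $568.
Swapping Harbor↔Flint (Harbor→Slot 3 $30, Flint→Slot 2 $86) loses 124.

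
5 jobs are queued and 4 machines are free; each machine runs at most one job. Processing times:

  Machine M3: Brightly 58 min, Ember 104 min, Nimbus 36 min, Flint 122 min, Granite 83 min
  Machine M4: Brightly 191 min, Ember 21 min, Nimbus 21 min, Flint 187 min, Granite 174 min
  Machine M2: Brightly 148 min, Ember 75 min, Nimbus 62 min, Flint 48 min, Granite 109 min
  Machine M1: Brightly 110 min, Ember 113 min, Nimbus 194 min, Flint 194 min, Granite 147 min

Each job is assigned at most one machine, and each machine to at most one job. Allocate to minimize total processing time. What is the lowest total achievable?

This is the linear assignment problem.
Optimal: Nimbus→Machine M3 (36 min), Ember→Machine M4 (21 min), Flint→Machine M2 (48 min), Brightly→Machine M1 (110 min) — total 36+21+48+110 = 215 min.
Row-greedy (each job in turn takes its cheapest remaining machine) gives 335 min, worse by 120.
Next-best assignment: Brightly→Machine M3, Nimbus→Machine M4, Flint→Machine M2, Ember→Machine M1 = 240 min.

Min total: 215 min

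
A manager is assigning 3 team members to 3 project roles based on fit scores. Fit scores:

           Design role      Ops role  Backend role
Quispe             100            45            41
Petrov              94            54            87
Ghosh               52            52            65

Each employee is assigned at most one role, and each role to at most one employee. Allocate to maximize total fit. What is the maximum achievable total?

Max total: 239 pts

Optimal: Quispe→Design role (100 pts), Petrov→Backend role (87 pts), Ghosh→Ops role (52 pts) — total 100+87+52 = 239 pts.
Column-greedy (each role in turn goes to its best remaining employee) gives 219 pts, worse by 20.
Swapping Ghosh↔Quispe (Ghosh→Design role 52 pts, Quispe→Ops role 45 pts) loses 55.
Checked against all permutations: 239 pts is optimal.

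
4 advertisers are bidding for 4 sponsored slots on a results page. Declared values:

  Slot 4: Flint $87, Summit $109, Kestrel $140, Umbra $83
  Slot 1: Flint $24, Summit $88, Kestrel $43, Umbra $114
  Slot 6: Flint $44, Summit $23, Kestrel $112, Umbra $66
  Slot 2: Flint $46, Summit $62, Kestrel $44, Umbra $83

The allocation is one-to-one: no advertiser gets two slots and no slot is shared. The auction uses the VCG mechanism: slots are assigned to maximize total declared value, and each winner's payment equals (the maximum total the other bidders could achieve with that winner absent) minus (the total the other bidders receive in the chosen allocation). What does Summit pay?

Efficient allocation: Flint→Slot 2 ($46), Summit→Slot 4 ($109), Kestrel→Slot 6 ($112), Umbra→Slot 1 ($114); total welfare W = $381.
Summit receives Slot 4 at value $109, so the others get W − 109 = $272.
Without Summit: best allocation of the remaining 3 bidders over all 4 slots is Flint→Slot 4 ($87), Kestrel→Slot 6 ($112), Umbra→Slot 1 ($114), total $313.
VCG payment = (others' best without Summit) − (others' welfare with Summit) = 313 − 272 = $41.

Summit pays $41.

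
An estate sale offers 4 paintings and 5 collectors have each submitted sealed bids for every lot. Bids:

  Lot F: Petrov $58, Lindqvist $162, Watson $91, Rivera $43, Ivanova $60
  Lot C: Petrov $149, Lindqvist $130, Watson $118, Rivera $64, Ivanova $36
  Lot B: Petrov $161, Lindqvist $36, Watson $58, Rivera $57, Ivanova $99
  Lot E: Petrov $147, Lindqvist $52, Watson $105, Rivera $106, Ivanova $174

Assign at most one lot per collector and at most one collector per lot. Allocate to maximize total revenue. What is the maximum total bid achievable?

Max total: $615

Optimal: Lindqvist→Lot F ($162), Watson→Lot C ($118), Petrov→Lot B ($161), Ivanova→Lot E ($174) — total 162+118+161+174 = $615.
Column-greedy (each lot in turn goes to its best remaining collector) gives $516, worse by 99.
Next-best assignment: Lindqvist→Lot F, Rivera→Lot C, Petrov→Lot B, Ivanova→Lot E = $561.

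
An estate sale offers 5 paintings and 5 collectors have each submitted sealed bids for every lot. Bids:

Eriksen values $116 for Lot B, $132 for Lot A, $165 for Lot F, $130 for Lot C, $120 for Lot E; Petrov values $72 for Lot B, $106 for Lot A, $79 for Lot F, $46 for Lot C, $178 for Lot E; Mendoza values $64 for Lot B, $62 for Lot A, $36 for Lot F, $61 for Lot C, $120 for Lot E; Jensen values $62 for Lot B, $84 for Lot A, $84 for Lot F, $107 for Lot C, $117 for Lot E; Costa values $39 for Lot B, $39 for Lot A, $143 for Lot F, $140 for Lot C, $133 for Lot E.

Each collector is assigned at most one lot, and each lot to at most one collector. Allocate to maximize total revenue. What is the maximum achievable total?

Optimal: Eriksen→Lot F ($165), Petrov→Lot E ($178), Mendoza→Lot B ($64), Jensen→Lot A ($84), Costa→Lot C ($140) — total 165+178+64+84+140 = $631.
Row-greedy (each collector in turn takes its best remaining lot) gives $553, worse by 78.
Swapping Jensen↔Eriksen (Jensen→Lot F $84, Eriksen→Lot A $132) loses 33.
Every other assignment is strictly worse.

Maximum total: $631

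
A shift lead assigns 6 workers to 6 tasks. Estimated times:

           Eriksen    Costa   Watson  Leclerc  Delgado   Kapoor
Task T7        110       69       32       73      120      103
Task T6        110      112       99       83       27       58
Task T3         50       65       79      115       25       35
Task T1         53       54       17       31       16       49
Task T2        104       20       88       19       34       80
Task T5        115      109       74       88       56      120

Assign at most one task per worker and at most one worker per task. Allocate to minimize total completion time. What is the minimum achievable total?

This is a one-to-one assignment (minimum-cost bipartite matching).
Optimal: Eriksen→Task T3 (50 min), Costa→Task T2 (20 min), Watson→Task T7 (32 min), Leclerc→Task T1 (31 min), Delgado→Task T5 (56 min), Kapoor→Task T6 (58 min) — total 50+20+32+31+56+58 = 247 min.
Swapping Eriksen↔Costa (Eriksen→Task T2 104 min, Costa→Task T3 65 min) adds 99.
Every other assignment is strictly worse.

Minimum total: 247 min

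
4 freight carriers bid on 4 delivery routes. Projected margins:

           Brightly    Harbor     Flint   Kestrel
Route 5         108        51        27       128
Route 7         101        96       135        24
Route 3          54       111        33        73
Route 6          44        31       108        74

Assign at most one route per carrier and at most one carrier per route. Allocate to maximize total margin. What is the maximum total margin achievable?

This is the linear assignment problem.
Optimal: Brightly→Route 7 ($101k), Harbor→Route 3 ($111k), Flint→Route 6 ($108k), Kestrel→Route 5 ($128k) — total 101+111+108+128 = $448k.
Row-greedy (each carrier in turn takes its best remaining route) gives $428k, worse by 20.
No other one-to-one assignment exceeds $448k.

Max total: $448k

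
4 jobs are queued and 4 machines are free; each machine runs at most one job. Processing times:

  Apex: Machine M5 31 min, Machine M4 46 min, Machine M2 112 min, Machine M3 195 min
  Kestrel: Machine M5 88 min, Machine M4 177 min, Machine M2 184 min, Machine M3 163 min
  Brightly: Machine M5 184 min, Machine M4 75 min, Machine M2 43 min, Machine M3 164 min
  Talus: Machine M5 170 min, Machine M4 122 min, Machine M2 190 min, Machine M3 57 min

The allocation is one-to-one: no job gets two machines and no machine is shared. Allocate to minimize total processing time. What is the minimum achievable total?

This is the linear assignment problem.
Optimal: Apex→Machine M4 (46 min), Kestrel→Machine M5 (88 min), Brightly→Machine M2 (43 min), Talus→Machine M3 (57 min) — total 46+88+43+57 = 234 min.
Min-entry greedy (repeatedly take the single cheapest remaining cell) gives 308 min, worse by 74.
Next-best assignment: Apex→Machine M5, Kestrel→Machine M4, Brightly→Machine M2, Talus→Machine M3 = 308 min.
Swapping Talus↔Apex (Talus→Machine M4 122 min, Apex→Machine M3 195 min) adds 214.

Minimum total: 234 min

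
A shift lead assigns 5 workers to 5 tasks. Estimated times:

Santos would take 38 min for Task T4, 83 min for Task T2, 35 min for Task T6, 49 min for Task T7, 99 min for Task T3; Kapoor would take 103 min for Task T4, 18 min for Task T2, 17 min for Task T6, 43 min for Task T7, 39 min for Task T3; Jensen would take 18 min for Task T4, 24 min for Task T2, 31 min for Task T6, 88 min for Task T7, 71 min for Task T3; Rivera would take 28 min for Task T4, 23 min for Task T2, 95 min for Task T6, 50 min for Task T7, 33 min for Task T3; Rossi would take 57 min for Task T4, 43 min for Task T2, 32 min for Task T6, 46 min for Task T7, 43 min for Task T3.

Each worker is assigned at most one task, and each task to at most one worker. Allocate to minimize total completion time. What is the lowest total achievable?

This is the linear assignment problem.
Optimal: Santos→Task T6 (35 min), Kapoor→Task T2 (18 min), Jensen→Task T4 (18 min), Rivera→Task T3 (33 min), Rossi→Task T7 (46 min) — total 35+18+18+33+46 = 150 min.
Checked against all permutations: 150 min is optimal.

Minimum total: 150 min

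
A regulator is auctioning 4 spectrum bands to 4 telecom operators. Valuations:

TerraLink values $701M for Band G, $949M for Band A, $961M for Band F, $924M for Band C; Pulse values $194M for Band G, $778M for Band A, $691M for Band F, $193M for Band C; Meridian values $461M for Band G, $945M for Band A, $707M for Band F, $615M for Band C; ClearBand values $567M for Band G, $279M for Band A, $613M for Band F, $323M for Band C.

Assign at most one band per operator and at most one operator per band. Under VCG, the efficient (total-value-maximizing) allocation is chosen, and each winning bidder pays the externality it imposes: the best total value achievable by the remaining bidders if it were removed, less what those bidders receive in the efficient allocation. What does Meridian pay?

Efficient allocation: TerraLink→Band C ($924M), Pulse→Band F ($691M), Meridian→Band A ($945M), ClearBand→Band G ($567M); total welfare W = $3127M.
Meridian receives Band A at value $945M, so the others get W − 945 = $2182M.
Without Meridian: best allocation of the remaining 3 bidders over all 4 bands is TerraLink→Band C ($924M), Pulse→Band A ($778M), ClearBand→Band F ($613M), total $2315M.
VCG payment = (others' best without Meridian) − (others' welfare with Meridian) = 2315 − 2182 = $133M.

Meridian pays $133M.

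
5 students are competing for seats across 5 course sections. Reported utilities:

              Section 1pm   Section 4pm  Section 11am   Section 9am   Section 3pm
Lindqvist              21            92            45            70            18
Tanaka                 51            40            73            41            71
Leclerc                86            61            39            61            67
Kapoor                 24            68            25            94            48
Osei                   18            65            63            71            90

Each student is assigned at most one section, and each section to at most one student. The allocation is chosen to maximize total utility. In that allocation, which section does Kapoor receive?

This is a one-to-one assignment (maximum-weight bipartite matching).
Optimal: Lindqvist→Section 4pm (92 points), Tanaka→Section 11am (73 points), Leclerc→Section 1pm (86 points), Kapoor→Section 9am (94 points), Osei→Section 3pm (90 points) — total 92+73+86+94+90 = 435 points.
Next-best assignment: Lindqvist→Section 4pm, Tanaka→Section 3pm, Leclerc→Section 1pm, Kapoor→Section 9am, Osei→Section 11am = 406 points.
Swapping Leclerc↔Osei (Leclerc→Section 3pm 67 points, Osei→Section 1pm 18 points) loses 91.

Kapoor receives Section 9am.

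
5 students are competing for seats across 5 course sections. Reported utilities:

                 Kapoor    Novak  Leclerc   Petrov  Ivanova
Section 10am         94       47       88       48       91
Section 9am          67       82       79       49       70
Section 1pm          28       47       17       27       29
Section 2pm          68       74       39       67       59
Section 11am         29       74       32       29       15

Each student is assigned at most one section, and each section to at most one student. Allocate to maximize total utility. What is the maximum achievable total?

Maximum total: 343 points

Optimal: Kapoor→Section 10am (94 points), Novak→Section 11am (74 points), Leclerc→Section 9am (79 points), Petrov→Section 2pm (67 points), Ivanova→Section 1pm (29 points) — total 94+74+79+67+29 = 343 points.
Max-entry greedy (repeatedly take the single best remaining cell) gives 304 points, worse by 39.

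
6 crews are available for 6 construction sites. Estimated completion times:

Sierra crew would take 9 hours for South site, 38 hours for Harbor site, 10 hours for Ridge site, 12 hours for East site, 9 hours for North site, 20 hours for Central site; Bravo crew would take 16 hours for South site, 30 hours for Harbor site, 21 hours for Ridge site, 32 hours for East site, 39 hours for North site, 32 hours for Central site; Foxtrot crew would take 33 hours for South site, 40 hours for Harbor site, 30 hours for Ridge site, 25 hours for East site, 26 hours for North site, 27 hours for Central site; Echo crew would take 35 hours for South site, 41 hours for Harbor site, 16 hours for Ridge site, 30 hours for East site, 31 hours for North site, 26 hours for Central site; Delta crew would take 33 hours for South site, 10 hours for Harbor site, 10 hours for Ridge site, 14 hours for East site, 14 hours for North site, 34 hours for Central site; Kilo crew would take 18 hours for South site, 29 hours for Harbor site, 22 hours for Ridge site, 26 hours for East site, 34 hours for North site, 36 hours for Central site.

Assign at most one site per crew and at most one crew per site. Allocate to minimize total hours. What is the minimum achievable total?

Optimal: Sierra crew→North site (9 hours), Bravo crew→South site (16 hours), Foxtrot crew→Central site (27 hours), Echo crew→Ridge site (16 hours), Delta crew→Harbor site (10 hours), Kilo crew→East site (26 hours) — total 9+16+27+16+10+26 = 104 hours.
Min-entry greedy (repeatedly take the single cheapest remaining cell) gives 126 hours, worse by 22.

Minimum total: 104 hours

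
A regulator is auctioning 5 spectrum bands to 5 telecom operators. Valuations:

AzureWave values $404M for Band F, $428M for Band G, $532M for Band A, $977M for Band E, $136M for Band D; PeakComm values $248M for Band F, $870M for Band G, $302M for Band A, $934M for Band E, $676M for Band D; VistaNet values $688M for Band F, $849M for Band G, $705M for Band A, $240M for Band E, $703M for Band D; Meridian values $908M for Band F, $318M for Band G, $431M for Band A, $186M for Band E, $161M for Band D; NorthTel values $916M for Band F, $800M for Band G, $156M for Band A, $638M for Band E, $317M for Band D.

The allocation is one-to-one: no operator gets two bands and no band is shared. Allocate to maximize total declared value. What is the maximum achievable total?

Maximum total: $4066M

Optimal: AzureWave→Band E ($977M), PeakComm→Band D ($676M), VistaNet→Band A ($705M), Meridian→Band F ($908M), NorthTel→Band G ($800M) — total 977+676+705+908+800 = $4066M.
Column-greedy (each band in turn goes to its best remaining operator) gives $3629M, worse by 437.
Next-best assignment: AzureWave→Band E, PeakComm→Band G, VistaNet→Band D, Meridian→Band A, NorthTel→Band F = $3897M.
Swapping Meridian↔AzureWave (Meridian→Band E $186M, AzureWave→Band F $404M) loses 1295.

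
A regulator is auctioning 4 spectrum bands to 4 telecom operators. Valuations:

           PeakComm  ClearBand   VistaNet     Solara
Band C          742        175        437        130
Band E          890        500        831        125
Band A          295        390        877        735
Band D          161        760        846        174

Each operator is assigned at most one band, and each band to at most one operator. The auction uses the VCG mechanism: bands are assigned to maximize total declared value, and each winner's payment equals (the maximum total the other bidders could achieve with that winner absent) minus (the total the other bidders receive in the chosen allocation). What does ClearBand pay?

Efficient allocation: PeakComm→Band C ($742M), ClearBand→Band D ($760M), VistaNet→Band E ($831M), Solara→Band A ($735M); total welfare W = $3068M.
ClearBand receives Band D at value $760M, so the others get W − 760 = $2308M.
Without ClearBand: best allocation of the remaining 3 bidders over all 4 bands is PeakComm→Band E ($890M), VistaNet→Band D ($846M), Solara→Band A ($735M), total $2471M.
VCG payment = (others' best without ClearBand) − (others' welfare with ClearBand) = 2471 − 2308 = $163M.

ClearBand pays $163M.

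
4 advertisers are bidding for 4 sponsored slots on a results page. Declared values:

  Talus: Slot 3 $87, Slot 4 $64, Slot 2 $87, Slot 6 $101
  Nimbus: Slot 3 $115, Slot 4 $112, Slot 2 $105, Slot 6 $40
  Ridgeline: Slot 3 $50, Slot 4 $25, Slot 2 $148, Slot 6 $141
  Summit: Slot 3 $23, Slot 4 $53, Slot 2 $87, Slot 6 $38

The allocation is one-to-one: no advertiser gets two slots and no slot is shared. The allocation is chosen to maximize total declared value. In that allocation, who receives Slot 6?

Ridgeline receives Slot 6.

Optimal: Talus→Slot 3 ($87), Nimbus→Slot 4 ($112), Ridgeline→Slot 6 ($141), Summit→Slot 2 ($87) — total 87+112+141+87 = $427.
Row-greedy (each advertiser in turn takes its best remaining slot) gives $417, worse by 10.
Next-best assignment: Talus→Slot 6, Nimbus→Slot 3, Ridgeline→Slot 2, Summit→Slot 4 = $417.
Ridgeline's own top slot is Slot 2 ($148), but forcing Ridgeline→Slot 2 and reassigning the rest optimally gives only $417 — worse by 10.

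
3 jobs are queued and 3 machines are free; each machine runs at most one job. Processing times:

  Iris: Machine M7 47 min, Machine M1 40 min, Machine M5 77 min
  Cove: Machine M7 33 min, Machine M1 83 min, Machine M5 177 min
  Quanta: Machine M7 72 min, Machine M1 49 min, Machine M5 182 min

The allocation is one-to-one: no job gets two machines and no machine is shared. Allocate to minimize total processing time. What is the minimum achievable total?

Treat this as an assignment problem: match each job to one machine.
Optimal: Iris→Machine M5 (77 min), Cove→Machine M7 (33 min), Quanta→Machine M1 (49 min) — total 77+33+49 = 159 min.
Row-greedy (each job in turn takes its cheapest remaining machine) gives 255 min, worse by 96.
Next-best assignment: Iris→Machine M5, Cove→Machine M1, Quanta→Machine M7 = 232 min.

Min total: 159 min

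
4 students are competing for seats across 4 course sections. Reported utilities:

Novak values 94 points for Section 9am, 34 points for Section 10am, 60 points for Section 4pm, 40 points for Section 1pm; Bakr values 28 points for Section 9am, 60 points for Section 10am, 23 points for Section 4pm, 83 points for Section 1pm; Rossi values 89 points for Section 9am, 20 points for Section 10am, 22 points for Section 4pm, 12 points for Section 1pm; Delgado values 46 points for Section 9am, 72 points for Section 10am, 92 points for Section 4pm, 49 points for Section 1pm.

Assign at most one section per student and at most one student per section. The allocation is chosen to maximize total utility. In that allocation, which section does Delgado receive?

Treat this as an assignment problem: match each student to one section.
Optimal: Novak→Section 4pm (60 points), Bakr→Section 1pm (83 points), Rossi→Section 9am (89 points), Delgado→Section 10am (72 points) — total 60+83+89+72 = 304 points.
Delgado's own top section is Section 4pm (92 points), but forcing Delgado→Section 4pm and reassigning the rest optimally gives only 298 points — worse by 6.

Delgado receives Section 10am.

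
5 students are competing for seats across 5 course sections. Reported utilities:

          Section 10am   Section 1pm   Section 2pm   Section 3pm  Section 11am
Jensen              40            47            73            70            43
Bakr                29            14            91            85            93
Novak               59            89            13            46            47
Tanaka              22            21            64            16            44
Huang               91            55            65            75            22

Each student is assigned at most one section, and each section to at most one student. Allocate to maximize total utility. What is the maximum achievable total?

Maximum total: 407 points

Optimal: Jensen→Section 3pm (70 points), Bakr→Section 11am (93 points), Novak→Section 1pm (89 points), Tanaka→Section 2pm (64 points), Huang→Section 10am (91 points) — total 70+93+89+64+91 = 407 points.
Max-entry greedy (repeatedly take the single best remaining cell) gives 362 points, worse by 45.
Next-best assignment: Jensen→Section 3pm, Bakr→Section 2pm, Novak→Section 1pm, Tanaka→Section 11am, Huang→Section 10am = 385 points.
Every other assignment is strictly worse.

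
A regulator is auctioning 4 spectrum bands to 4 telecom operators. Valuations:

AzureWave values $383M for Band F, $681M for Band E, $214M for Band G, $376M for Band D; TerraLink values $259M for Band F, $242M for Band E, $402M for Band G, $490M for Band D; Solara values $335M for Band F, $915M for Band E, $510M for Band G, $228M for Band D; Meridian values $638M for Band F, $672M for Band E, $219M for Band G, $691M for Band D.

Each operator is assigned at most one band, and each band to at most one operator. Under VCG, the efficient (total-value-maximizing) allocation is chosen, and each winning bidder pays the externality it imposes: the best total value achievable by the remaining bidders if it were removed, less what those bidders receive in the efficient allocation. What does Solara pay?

Efficient allocation: AzureWave→Band F ($383M), TerraLink→Band G ($402M), Solara→Band E ($915M), Meridian→Band D ($691M); total welfare W = $2391M.
Solara receives Band E at value $915M, so the others get W − 915 = $1476M.
Without Solara: best allocation of the remaining 3 bidders over all 4 bands is AzureWave→Band E ($681M), TerraLink→Band D ($490M), Meridian→Band F ($638M), total $1809M.
VCG payment = (others' best without Solara) − (others' welfare with Solara) = 1809 − 1476 = $333M.

Solara pays $333M.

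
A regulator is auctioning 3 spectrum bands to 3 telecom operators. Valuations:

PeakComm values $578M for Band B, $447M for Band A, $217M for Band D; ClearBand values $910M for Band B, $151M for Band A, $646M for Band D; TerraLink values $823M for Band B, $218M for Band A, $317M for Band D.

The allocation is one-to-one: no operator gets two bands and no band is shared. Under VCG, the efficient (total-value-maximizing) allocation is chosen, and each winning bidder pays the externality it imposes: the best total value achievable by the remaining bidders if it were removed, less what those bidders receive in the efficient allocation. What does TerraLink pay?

Efficient allocation: PeakComm→Band A ($447M), ClearBand→Band D ($646M), TerraLink→Band B ($823M); total welfare W = $1916M.
TerraLink receives Band B at value $823M, so the others get W − 823 = $1093M.
Without TerraLink: best allocation of the remaining 2 bidders over all 3 bands is PeakComm→Band A ($447M), ClearBand→Band B ($910M), total $1357M.
VCG payment = (others' best without TerraLink) − (others' welfare with TerraLink) = 1357 − 1093 = $264M.

TerraLink pays $264M.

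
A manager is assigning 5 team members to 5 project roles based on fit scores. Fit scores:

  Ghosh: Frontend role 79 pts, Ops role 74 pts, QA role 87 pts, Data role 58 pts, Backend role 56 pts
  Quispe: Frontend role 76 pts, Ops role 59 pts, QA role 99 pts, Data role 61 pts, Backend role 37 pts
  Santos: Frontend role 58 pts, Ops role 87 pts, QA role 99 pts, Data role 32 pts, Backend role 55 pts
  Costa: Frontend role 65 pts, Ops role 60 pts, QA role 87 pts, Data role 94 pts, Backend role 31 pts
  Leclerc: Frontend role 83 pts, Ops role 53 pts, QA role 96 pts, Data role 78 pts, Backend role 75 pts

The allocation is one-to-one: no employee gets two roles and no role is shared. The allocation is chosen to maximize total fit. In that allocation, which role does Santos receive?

Optimal: Ghosh→Frontend role (79 pts), Quispe→QA role (99 pts), Santos→Ops role (87 pts), Costa→Data role (94 pts), Leclerc→Backend role (75 pts) — total 79+99+87+94+75 = 434 pts.
Column-greedy (each role in turn goes to its best remaining employee) gives 419 pts, worse by 15.
Next-best assignment: Ghosh→QA role, Quispe→Frontend role, Santos→Ops role, Costa→Data role, Leclerc→Backend role = 419 pts.
No other one-to-one assignment exceeds 434 pts.
Santos's own top role is QA role (99 pts), but forcing Santos→QA role and reassigning the rest optimally gives only 418 pts — worse by 16.

Santos receives Ops role.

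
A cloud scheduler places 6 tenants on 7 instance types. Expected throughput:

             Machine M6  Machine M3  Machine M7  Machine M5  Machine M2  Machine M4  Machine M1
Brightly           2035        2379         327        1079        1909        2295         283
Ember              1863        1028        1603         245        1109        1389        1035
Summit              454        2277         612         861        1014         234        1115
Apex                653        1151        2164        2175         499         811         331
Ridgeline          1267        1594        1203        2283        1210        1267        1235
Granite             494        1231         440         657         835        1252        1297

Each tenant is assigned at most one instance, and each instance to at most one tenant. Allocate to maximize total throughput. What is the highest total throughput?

Optimal: Brightly→Machine M4 (2295 ops/s), Ember→Machine M6 (1863 ops/s), Summit→Machine M3 (2277 ops/s), Apex→Machine M7 (2164 ops/s), Ridgeline→Machine M5 (2283 ops/s), Granite→Machine M1 (1297 ops/s) — total 2295+1863+2277+2164+2283+1297 = 12179 ops/s.
Max-entry greedy (repeatedly take the single best remaining cell) gives 11000 ops/s, worse by 1179.
Every other assignment is strictly worse.

Maximum total: 12179 ops/s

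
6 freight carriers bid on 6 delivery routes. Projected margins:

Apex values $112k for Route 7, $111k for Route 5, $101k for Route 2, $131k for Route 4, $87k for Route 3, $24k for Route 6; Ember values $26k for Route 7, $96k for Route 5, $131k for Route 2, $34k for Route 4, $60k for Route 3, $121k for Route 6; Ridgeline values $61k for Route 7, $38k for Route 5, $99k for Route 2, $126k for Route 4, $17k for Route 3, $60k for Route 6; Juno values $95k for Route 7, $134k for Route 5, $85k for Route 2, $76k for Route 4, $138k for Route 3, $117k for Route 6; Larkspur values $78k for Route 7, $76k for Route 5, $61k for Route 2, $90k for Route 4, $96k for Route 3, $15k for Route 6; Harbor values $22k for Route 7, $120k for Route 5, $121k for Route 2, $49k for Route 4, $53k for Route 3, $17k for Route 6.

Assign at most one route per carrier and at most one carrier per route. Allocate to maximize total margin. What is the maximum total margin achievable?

Max total: $710k

Treat this as an assignment problem: match each carrier to one route.
Optimal: Apex→Route 7 ($112k), Ember→Route 6 ($121k), Ridgeline→Route 4 ($126k), Juno→Route 5 ($134k), Larkspur→Route 3 ($96k), Harbor→Route 2 ($121k) — total 112+121+126+134+96+121 = $710k.
Row-greedy (each carrier in turn takes its best remaining route) gives $554k, worse by 156.
Next-best assignment: Apex→Route 7, Ember→Route 2, Ridgeline→Route 4, Juno→Route 6, Larkspur→Route 3, Harbor→Route 5 = $702k.
Every other assignment is strictly worse.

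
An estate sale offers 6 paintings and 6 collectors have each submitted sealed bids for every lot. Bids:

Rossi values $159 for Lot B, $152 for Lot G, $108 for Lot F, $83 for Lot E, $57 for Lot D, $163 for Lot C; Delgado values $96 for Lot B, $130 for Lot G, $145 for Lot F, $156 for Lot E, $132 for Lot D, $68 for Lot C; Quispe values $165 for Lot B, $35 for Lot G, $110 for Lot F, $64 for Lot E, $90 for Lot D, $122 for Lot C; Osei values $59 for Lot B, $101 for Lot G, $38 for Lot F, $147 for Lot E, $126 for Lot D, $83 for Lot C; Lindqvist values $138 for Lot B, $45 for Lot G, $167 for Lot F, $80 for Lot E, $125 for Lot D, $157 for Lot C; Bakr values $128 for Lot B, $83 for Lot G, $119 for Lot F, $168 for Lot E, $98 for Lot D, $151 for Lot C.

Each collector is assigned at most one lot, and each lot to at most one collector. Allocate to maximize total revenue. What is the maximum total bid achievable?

Maximum total: $919

Optimal: Rossi→Lot C ($163), Delgado→Lot G ($130), Quispe→Lot B ($165), Osei→Lot D ($126), Lindqvist→Lot F ($167), Bakr→Lot E ($168) — total 163+130+165+126+167+168 = $919.
Row-greedy (each collector in turn takes its best remaining lot) gives $860, worse by 59.
Swapping Lindqvist↔Quispe (Lindqvist→Lot B $138, Quispe→Lot F $110) loses 84.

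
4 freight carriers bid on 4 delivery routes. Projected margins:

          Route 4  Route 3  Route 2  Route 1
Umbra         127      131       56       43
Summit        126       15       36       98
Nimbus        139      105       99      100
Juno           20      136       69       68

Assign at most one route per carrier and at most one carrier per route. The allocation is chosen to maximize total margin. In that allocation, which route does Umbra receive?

Umbra receives Route 4.

Optimal: Umbra→Route 4 ($127k), Summit→Route 1 ($98k), Nimbus→Route 2 ($99k), Juno→Route 3 ($136k) — total 127+98+99+136 = $460k.
Column-greedy (each route in turn goes to its best remaining carrier) gives $429k, worse by 31.
No other one-to-one assignment exceeds $460k.
Umbra's own top route is Route 3 ($131k), but forcing Umbra→Route 3 and reassigning the rest optimally gives only $437k — worse by 23.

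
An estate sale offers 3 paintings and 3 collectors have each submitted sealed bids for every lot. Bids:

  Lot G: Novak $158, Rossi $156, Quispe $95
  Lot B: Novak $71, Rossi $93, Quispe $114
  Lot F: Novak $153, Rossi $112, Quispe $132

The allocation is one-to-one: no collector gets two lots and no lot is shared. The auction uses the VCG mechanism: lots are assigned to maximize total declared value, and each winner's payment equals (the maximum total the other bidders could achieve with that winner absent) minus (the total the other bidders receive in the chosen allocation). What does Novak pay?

Efficient allocation: Novak→Lot F ($153), Rossi→Lot G ($156), Quispe→Lot B ($114); total welfare W = $423.
Novak receives Lot F at value $153, so the others get W − 153 = $270.
Without Novak: best allocation of the remaining 2 bidders over all 3 lots is Rossi→Lot G ($156), Quispe→Lot F ($132), total $288.
VCG payment = (others' best without Novak) − (others' welfare with Novak) = 288 − 270 = $18.

Novak pays $18.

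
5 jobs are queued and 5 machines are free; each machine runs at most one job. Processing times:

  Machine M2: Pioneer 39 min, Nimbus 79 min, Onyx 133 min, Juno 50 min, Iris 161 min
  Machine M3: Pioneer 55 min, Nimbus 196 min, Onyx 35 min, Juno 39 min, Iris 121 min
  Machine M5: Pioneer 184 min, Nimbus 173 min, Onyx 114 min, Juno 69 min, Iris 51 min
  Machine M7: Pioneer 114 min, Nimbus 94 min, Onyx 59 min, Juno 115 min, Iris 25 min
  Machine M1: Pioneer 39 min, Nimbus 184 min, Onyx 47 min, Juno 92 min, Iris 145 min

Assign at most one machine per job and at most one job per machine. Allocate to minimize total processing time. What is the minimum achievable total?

This is a one-to-one assignment (minimum-cost bipartite matching).
Optimal: Pioneer→Machine M1 (39 min), Nimbus→Machine M2 (79 min), Onyx→Machine M3 (35 min), Juno→Machine M5 (69 min), Iris→Machine M7 (25 min) — total 39+79+35+69+25 = 247 min.
Row-greedy (each job in turn takes its cheapest remaining machine) gives 382 min, worse by 135.
Swapping Pioneer↔Juno (Pioneer→Machine M5 184 min, Juno→Machine M1 92 min) adds 168.

Minimum total: 247 min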